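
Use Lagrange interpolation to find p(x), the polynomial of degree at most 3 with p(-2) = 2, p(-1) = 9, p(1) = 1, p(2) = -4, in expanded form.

p(x) = (5/6)x^3 - 2x^2 - (29/6)x + 7

Build the Lagrange basis polynomials:
L_0(x) = (x + 1)(x - 1)(x - 2) / [-12] = -(1/12)x^3 + (1/6)x^2 + (1/12)x - 1/6
L_1(x) = (x + 2)(x - 1)(x - 2) / [6] = (1/6)x^3 - (1/6)x^2 - (2/3)x + 2/3
L_2(x) = (x + 2)(x + 1)(x - 2) / [-6] = -(1/6)x^3 - (1/6)x^2 + (2/3)x + 2/3
L_3(x) = (x + 2)(x + 1)(x - 1) / [12] = (1/12)x^3 + (1/6)x^2 - (1/12)x - 1/6
p(x) = 2·L_0 + 9·L_1 + 1·L_2 + (-4)·L_3
  2·L_0(x) = -(1/6)x^3 + (1/3)x^2 + (1/6)x - 1/3
  9·L_1(x) = (3/2)x^3 - (3/2)x^2 - 6x + 6
  1·L_2(x) = -(1/6)x^3 - (1/6)x^2 + (2/3)x + 2/3
  (-4)·L_3(x) = -(1/3)x^3 - (2/3)x^2 + (1/3)x + 2/3
Adding term by term: (5/6)x^3 - 2x^2 - (29/6)x + 7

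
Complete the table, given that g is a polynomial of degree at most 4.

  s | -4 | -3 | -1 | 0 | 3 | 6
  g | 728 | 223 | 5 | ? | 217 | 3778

4

The 5 known values determine g uniquely (degree ≤ 4).
Evaluate each Lagrange basis at s = 0:
L_0(0) = (3)·(1)·(-3)·(-6)/[(-1)·(-3)·(-7)·(-10)] = 9/35
L_1(0) = (4)·(1)·(-3)·(-6)/[(1)·(-2)·(-6)·(-9)] = -2/3
L_2(0) = (4)·(3)·(-3)·(-6)/[(3)·(2)·(-4)·(-7)] = 9/7
L_3(0) = (4)·(3)·(1)·(-6)/[(7)·(6)·(4)·(-3)] = 1/7
L_4(0) = (4)·(3)·(1)·(-3)/[(10)·(9)·(7)·(3)] = -2/105
Sum: 728·(9/35) + 223·(-2/3) + 5·(9/7) + 217·(1/7) + 3778·(-2/105) = 4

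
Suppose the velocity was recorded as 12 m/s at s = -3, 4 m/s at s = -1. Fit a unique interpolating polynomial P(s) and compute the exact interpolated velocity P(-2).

8

L_0(-2) = (-1)/[(-2)] = 1/2
L_1(-2) = (1)/[(2)] = 1/2
Sum: 12·(1/2) + 4·(1/2) = 8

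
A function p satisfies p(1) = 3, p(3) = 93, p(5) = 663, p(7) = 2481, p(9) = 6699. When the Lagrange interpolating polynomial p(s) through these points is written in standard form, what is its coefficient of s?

-3

Build the Lagrange basis polynomials:
L_0(s) = (s - 3)(s - 5)(s - 7)(s - 9) / [384] = (1/384)s^4 - (1/16)s^3 + (103/192)s^2 - (31/16)s + 315/128
L_1(s) = (s - 1)(s - 5)(s - 7)(s - 9) / [-96] = -(1/96)s^4 + (11/48)s^3 - (41/24)s^2 + (229/48)s - 105/32
L_2(s) = (s - 1)(s - 3)(s - 7)(s - 9) / [64] = (1/64)s^4 - (5/16)s^3 + (65/32)s^2 - (75/16)s + 189/64
L_3(s) = (s - 1)(s - 3)(s - 5)(s - 9) / [-96] = -(1/96)s^4 + (3/16)s^3 - (13/12)s^2 + (37/16)s - 45/32
L_4(s) = (s - 1)(s - 3)(s - 5)(s - 7) / [384] = (1/384)s^4 - (1/24)s^3 + (43/192)s^2 - (11/24)s + 35/128
p(s) = 3·L_0 + 93·L_1 + 663·L_2 + 2481·L_3 + 6699·L_4
Only the coefficient of s is needed; take it from each L_i and combine:
3·(-31/16) + 93·(229/48) + 663·(-75/16) + 2481·(37/16) + 6699·(-11/24) = -3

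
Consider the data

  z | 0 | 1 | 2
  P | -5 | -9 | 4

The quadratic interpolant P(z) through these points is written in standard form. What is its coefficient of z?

Build the Lagrange basis polynomials:
L_0(z) = (z - 1)(z - 2) / [2] = (1/2)z^2 - (3/2)z + 1
L_1(z) = z(z - 2) / [-1] = -z^2 + 2z
L_2(z) = z(z - 1) / [2] = (1/2)z^2 - (1/2)z
P(z) = (-5)·L_0 + (-9)·L_1 + 4·L_2
Only the coefficient of z is needed; take it from each L_i and combine:
(-5)·(-3/2) + (-9)·(2) + 4·(-1/2) = -25/2

-25/2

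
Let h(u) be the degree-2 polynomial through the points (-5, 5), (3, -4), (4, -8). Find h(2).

L_0(2) = (-1)·(-2)/[(-8)·(-9)] = 1/36
L_1(2) = (7)·(-2)/[(8)·(-1)] = 7/4
L_2(2) = (7)·(-1)/[(9)·(1)] = -7/9
Sum: 5·(1/36) + (-4)·(7/4) + (-8)·(-7/9) = -23/36

-23/36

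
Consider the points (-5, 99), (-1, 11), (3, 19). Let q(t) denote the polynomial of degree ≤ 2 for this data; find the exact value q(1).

3

L_0(1) = (2)·(-2)/[(-4)·(-8)] = -1/8
L_1(1) = (6)·(-2)/[(4)·(-4)] = 3/4
L_2(1) = (6)·(2)/[(8)·(4)] = 3/8
Sum: 99·(-1/8) + 11·(3/4) + 19·(3/8) = 3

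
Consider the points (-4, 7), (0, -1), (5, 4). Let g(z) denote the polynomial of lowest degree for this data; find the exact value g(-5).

Using Newton's divided-difference form:
g[-4,0] = (-1 - 7) / (0 - (-4)) = -2
g[0,5] = (4 - (-1)) / (5 - 0) = 1
g[-4,0,5] = (1 - (-2)) / (5 - (-4)) = 1/3
g(-5) = 7 + (-2)·(-1) + (1/3)·(-1)·(-5) = 32/3

32/3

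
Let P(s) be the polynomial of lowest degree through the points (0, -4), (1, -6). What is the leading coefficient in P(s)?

The leading coefficient equals the top divided difference P[0,1].
P[0,1] = (-6 - (-4)) / (1 - 0) = -2

-2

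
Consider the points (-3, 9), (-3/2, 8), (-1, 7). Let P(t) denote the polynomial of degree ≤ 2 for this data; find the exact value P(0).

Using Newton's divided-difference form:
P[-3,-3/2] = (8 - 9) / (-3/2 - (-3)) = -2/3
P[-3/2,-1] = (7 - 8) / (-1 - (-3/2)) = -2
P[-3,-3/2,-1] = (-2 - (-2/3)) / (-1 - (-3)) = -2/3
P(0) = 9 + (-2/3)·(3) + (-2/3)·(3)·(3/2) = 4

4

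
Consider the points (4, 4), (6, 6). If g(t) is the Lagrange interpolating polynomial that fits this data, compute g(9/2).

Evaluate each Lagrange basis at t = 9/2:
L_0(9/2) = (-3/2)/[(-2)] = 3/4
L_1(9/2) = (1/2)/[(2)] = 1/4
Sum: 4·(3/4) + 6·(1/4) = 9/2

9/2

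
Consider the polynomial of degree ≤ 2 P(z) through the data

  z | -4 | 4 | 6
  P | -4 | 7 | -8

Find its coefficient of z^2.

The leading coefficient equals the top divided difference P[-4,4,6].
P[-4,4] = (7 - (-4)) / (4 - (-4)) = 11/8
P[4,6] = (-8 - 7) / (6 - 4) = -15/2
P[-4,4,6] = (-15/2 - 11/8) / (6 - (-4)) = -71/80

-71/80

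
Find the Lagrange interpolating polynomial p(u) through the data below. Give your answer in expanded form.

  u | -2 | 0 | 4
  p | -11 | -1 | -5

p(u) = -u^2 + 3u - 1

L_0(u) = u(u - 4) / [12] = (1/12)u^2 - (1/3)u
L_1(u) = (u + 2)(u - 4) / [-8] = -(1/8)u^2 + (1/4)u + 1
L_2(u) = (u + 2)u / [24] = (1/24)u^2 + (1/12)u
p(u) = (-11)·L_0 + (-1)·L_1 + (-5)·L_2
  (-11)·L_0(u) = -(11/12)u^2 + (11/3)u
  (-1)·L_1(u) = (1/8)u^2 - (1/4)u - 1
  (-5)·L_2(u) = -(5/24)u^2 - (5/12)u
Adding term by term: -u^2 + 3u - 1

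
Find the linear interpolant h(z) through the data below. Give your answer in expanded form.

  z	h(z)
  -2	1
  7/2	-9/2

h(z) = -z - 1

Build the Lagrange basis polynomials:
L_0(z) = (z - 7/2) / [-11/2] = -(2/11)z + 7/11
L_1(z) = (z + 2) / [11/2] = (2/11)z + 4/11
h(z) = 1·L_0 + (-9/2)·L_1
  1·L_0(z) = -(2/11)z + 7/11
  (-9/2)·L_1(z) = -(9/11)z - 18/11
Adding term by term: -z - 1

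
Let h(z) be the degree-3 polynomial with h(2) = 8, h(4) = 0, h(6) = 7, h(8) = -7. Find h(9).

-265/8

Evaluate each Lagrange basis at z = 9:
L_0(9) = (5)·(3)·(1)/[(-2)·(-4)·(-6)] = -5/16
L_1(9) = (7)·(3)·(1)/[(2)·(-2)·(-4)] = 21/16
L_2(9) = (7)·(5)·(1)/[(4)·(2)·(-2)] = -35/16
L_3(9) = (7)·(5)·(3)/[(6)·(4)·(2)] = 35/16
Sum: 8·(-5/16) + 0 + 7·(-35/16) + (-7)·(35/16) = -265/8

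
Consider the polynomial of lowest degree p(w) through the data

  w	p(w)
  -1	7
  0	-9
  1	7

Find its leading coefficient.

The leading coefficient equals the top divided difference p[-1,0,1].
p[-1,0] = (-9 - 7) / (0 - (-1)) = -16
p[0,1] = (7 - (-9)) / (1 - 0) = 16
p[-1,0,1] = (16 - (-16)) / (1 - (-1)) = 16

16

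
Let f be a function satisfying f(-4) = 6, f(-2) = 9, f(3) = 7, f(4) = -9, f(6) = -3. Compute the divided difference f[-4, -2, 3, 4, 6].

f[-4,-2] = (9 - 6) / (-2 - (-4)) = 3/2
f[-2,3] = (7 - 9) / (3 - (-2)) = -2/5
f[3,4] = (-9 - 7) / (4 - 3) = -16
f[4,6] = (-3 - (-9)) / (6 - 4) = 3
f[-4,-2,3] = (-2/5 - 3/2) / (3 - (-4)) = -19/70
f[-2,3,4] = (-16 - (-2/5)) / (4 - (-2)) = -13/5
f[3,4,6] = (3 - (-16)) / (6 - 3) = 19/3
f[-4,-2,3,4] = (-13/5 - (-19/70)) / (4 - (-4)) = -163/560
f[-2,3,4,6] = (19/3 - (-13/5)) / (6 - (-2)) = 67/60
f[-4,-2,3,4,6] = (67/60 - (-163/560)) / (6 - (-4)) = 473/3360

473/3360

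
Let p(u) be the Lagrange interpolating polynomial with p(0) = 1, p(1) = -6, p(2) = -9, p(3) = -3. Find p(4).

17

L_0(4) = (3)·(2)·(1)/[(-1)·(-2)·(-3)] = -1
L_1(4) = (4)·(2)·(1)/[(1)·(-1)·(-2)] = 4
L_2(4) = (4)·(3)·(1)/[(2)·(1)·(-1)] = -6
L_3(4) = (4)·(3)·(2)/[(3)·(2)·(1)] = 4
Sum: 1·(-1) + (-6)·(4) + (-9)·(-6) + (-3)·(4) = 17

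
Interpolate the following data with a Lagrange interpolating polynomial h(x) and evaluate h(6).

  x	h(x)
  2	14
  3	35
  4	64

Evaluate each Lagrange basis at x = 6:
L_0(6) = (3)·(2)/[(-1)·(-2)] = 3
L_1(6) = (4)·(2)/[(1)·(-1)] = -8
L_2(6) = (4)·(3)/[(2)·(1)] = 6
Sum: 14·(3) + 35·(-8) + 64·(6) = 146

146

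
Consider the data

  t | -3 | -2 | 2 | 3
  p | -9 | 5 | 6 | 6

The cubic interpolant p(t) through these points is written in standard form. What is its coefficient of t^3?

9/20

Build the Lagrange basis polynomials:
L_0(t) = (t + 2)(t - 2)(t - 3) / [-30] = -(1/30)t^3 + (1/10)t^2 + (2/15)t - 2/5
L_1(t) = (t + 3)(t - 2)(t - 3) / [20] = (1/20)t^3 - (1/10)t^2 - (9/20)t + 9/10
L_2(t) = (t + 3)(t + 2)(t - 3) / [-20] = -(1/20)t^3 - (1/10)t^2 + (9/20)t + 9/10
L_3(t) = (t + 3)(t + 2)(t - 2) / [30] = (1/30)t^3 + (1/10)t^2 - (2/15)t - 2/5
p(t) = (-9)·L_0 + 5·L_1 + 6·L_2 + 6·L_3
Only the coefficient of t^3 is needed; take it from each L_i and combine:
(-9)·(-1/30) + 5·(1/20) + 6·(-1/20) + 6·(1/30) = 9/20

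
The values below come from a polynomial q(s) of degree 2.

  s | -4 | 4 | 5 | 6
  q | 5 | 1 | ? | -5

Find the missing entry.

The 3 known values determine q uniquely (degree ≤ 2).
Evaluate each Lagrange basis at s = 5:
L_0(5) = (1)·(-1)/[(-8)·(-10)] = -1/80
L_1(5) = (9)·(-1)/[(8)·(-2)] = 9/16
L_2(5) = (9)·(1)/[(10)·(2)] = 9/20
Sum: 5·(-1/80) + 1·(9/16) + (-5)·(9/20) = -7/4

-7/4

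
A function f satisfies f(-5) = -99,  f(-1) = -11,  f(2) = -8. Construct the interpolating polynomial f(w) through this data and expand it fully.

f(w) = -3w^2 + 4w - 4

Newton's divided differences:
f[-5,-1] = (-11 - (-99)) / (-1 - (-5)) = 22
f[-1,2] = (-8 - (-11)) / (2 - (-1)) = 1
f[-5,-1,2] = (1 - 22) / (2 - (-5)) = -3
f(w) = -99 + 22·(w + 5) + (-3)·(w + 5)(w + 1)
Expanding: f(w) = -3w^2 + 4w - 4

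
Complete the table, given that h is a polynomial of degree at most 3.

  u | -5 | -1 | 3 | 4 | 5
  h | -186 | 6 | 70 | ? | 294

156

The 4 known values determine h uniquely (degree ≤ 3).
L_0(4) = (5)·(1)·(-1)/[(-4)·(-8)·(-10)] = 1/64
L_1(4) = (9)·(1)·(-1)/[(4)·(-4)·(-6)] = -3/32
L_2(4) = (9)·(5)·(-1)/[(8)·(4)·(-2)] = 45/64
L_3(4) = (9)·(5)·(1)/[(10)·(6)·(2)] = 3/8
Sum: (-186)·(1/64) + 6·(-3/32) + 70·(45/64) + 294·(3/8) = 156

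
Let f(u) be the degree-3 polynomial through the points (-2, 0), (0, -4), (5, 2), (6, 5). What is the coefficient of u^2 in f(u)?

Build the Lagrange basis polynomials:
L_0(u) = u(u - 5)(u - 6) / [-112] = -(1/112)u^3 + (11/112)u^2 - (15/56)u
L_1(u) = (u + 2)(u - 5)(u - 6) / [60] = (1/60)u^3 - (3/20)u^2 + (2/15)u + 1
L_2(u) = (u + 2)u(u - 6) / [-35] = -(1/35)u^3 + (4/35)u^2 + (12/35)u
L_3(u) = (u + 2)u(u - 5) / [48] = (1/48)u^3 - (1/16)u^2 - (5/24)u
f(u) = 0·L_0 + (-4)·L_1 + 2·L_2 + 5·L_3
Only the coefficient of u^2 is needed; take it from each L_i and combine:
0·(11/112) + (-4)·(-3/20) + 2·(4/35) + 5·(-1/16) = 289/560

289/560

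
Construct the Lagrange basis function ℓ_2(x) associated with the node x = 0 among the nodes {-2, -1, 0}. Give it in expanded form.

ℓ_2(x) = (1/2)x^2 + (3/2)x + 1

ℓ_2(x) = (x + 2)(x + 1) / [(2)·(1)]
       = (x^2 + 3x + 2) / (2)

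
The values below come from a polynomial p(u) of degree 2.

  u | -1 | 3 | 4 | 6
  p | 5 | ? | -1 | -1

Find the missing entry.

The 3 known values determine p uniquely (degree ≤ 2).
L_0(3) = (-1)·(-3)/[(-5)·(-7)] = 3/35
L_1(3) = (4)·(-3)/[(5)·(-2)] = 6/5
L_2(3) = (4)·(-1)/[(7)·(2)] = -2/7
Sum: 5·(3/35) + (-1)·(6/5) + (-1)·(-2/7) = -17/35

-17/35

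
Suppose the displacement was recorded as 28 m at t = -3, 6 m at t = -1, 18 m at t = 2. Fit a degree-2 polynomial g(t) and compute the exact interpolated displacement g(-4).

48

Evaluate each Lagrange basis at t = -4:
L_0(-4) = (-3)·(-6)/[(-2)·(-5)] = 9/5
L_1(-4) = (-1)·(-6)/[(2)·(-3)] = -1
L_2(-4) = (-1)·(-3)/[(5)·(3)] = 1/5
Sum: 28·(9/5) + 6·(-1) + 18·(1/5) = 48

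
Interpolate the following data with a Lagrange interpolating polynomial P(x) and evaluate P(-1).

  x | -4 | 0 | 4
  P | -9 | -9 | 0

-315/32

Evaluate each Lagrange basis at x = -1:
L_0(-1) = (-1)·(-5)/[(-4)·(-8)] = 5/32
L_1(-1) = (3)·(-5)/[(4)·(-4)] = 15/16
L_2(-1) = (3)·(-1)/[(8)·(4)] = -3/32
Sum: (-9)·(5/32) + (-9)·(15/16) + 0 = -315/32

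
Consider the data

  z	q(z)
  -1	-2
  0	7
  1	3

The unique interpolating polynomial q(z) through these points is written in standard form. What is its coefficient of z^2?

-13/2

The leading coefficient equals the top divided difference q[-1,0,1].
q[-1,0] = (7 - (-2)) / (0 - (-1)) = 9
q[0,1] = (3 - 7) / (1 - 0) = -4
q[-1,0,1] = (-4 - 9) / (1 - (-1)) = -13/2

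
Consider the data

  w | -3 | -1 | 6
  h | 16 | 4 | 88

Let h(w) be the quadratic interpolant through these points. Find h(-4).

Using Newton's divided-difference form:
h[-3,-1] = (4 - 16) / (-1 - (-3)) = -6
h[-1,6] = (88 - 4) / (6 - (-1)) = 12
h[-3,-1,6] = (12 - (-6)) / (6 - (-3)) = 2
h(-4) = 16 + (-6)·(-1) + 2·(-1)·(-3) = 28

28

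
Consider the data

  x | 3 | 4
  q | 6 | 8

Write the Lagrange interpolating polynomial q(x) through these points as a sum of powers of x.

q(x) = 2x

L_0(x) = (x - 4) / [-1] = -x + 4
L_1(x) = (x - 3) / [1] = x - 3
q(x) = 6·L_0 + 8·L_1
  6·L_0(x) = -6x + 24
  8·L_1(x) = 8x - 24
Adding term by term: 2x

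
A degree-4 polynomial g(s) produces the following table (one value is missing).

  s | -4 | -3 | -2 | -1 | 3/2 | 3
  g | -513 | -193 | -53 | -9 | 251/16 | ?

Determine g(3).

47

The 5 known values determine g uniquely (degree ≤ 4).
Evaluate each Lagrange basis at s = 3:
L_0(3) = (6)·(5)·(4)·(3/2)/[(-1)·(-2)·(-3)·(-11/2)] = 60/11
L_1(3) = (7)·(5)·(4)·(3/2)/[(1)·(-1)·(-2)·(-9/2)] = -70/3
L_2(3) = (7)·(6)·(4)·(3/2)/[(2)·(1)·(-1)·(-7/2)] = 36
L_3(3) = (7)·(6)·(5)·(3/2)/[(3)·(2)·(1)·(-5/2)] = -21
L_4(3) = (7)·(6)·(5)·(4)/[(11/2)·(9/2)·(7/2)·(5/2)] = 128/33
Sum: (-513)·(60/11) + (-193)·(-70/3) + (-53)·(36) + (-9)·(-21) + 251/16·(128/33) = 47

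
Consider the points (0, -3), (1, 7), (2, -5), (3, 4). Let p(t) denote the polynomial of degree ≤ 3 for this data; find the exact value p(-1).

-78

Using Newton's divided-difference form:
p[0,1] = (7 - (-3)) / (1 - 0) = 10
p[1,2] = (-5 - 7) / (2 - 1) = -12
p[2,3] = (4 - (-5)) / (3 - 2) = 9
p[0,1,2] = (-12 - 10) / (2 - 0) = -11
p[1,2,3] = (9 - (-12)) / (3 - 1) = 21/2
p[0,1,2,3] = (21/2 - (-11)) / (3 - 0) = 43/6
p(-1) = -3 + 10·(-1) + (-11)·(-1)·(-2) + (43/6)·(-1)·(-2)·(-3) = -78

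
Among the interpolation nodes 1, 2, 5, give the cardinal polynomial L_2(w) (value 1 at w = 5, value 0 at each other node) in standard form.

L_2(w) = (w - 1)(w - 2) / [(4)·(3)]
       = (w^2 - 3w + 2) / (12)

L_2(w) = (1/12)w^2 - (1/4)w + 1/6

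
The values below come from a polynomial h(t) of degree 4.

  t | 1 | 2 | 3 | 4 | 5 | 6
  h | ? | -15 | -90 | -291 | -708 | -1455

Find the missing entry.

0

The 5 known values determine h uniquely (degree ≤ 4).
L_0(1) = (-2)·(-3)·(-4)·(-5)/[(-1)·(-2)·(-3)·(-4)] = 5
L_1(1) = (-1)·(-3)·(-4)·(-5)/[(1)·(-1)·(-2)·(-3)] = -10
L_2(1) = (-1)·(-2)·(-4)·(-5)/[(2)·(1)·(-1)·(-2)] = 10
L_3(1) = (-1)·(-2)·(-3)·(-5)/[(3)·(2)·(1)·(-1)] = -5
L_4(1) = (-1)·(-2)·(-3)·(-4)/[(4)·(3)·(2)·(1)] = 1
Sum: (-15)·(5) + (-90)·(-10) + (-291)·(10) + (-708)·(-5) + (-1455)·(1) = 0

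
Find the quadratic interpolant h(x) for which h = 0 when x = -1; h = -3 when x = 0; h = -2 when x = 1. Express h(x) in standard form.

h(x) = 2x^2 - x - 3

Build the Lagrange basis polynomials:
L_0(x) = x(x - 1) / [2] = (1/2)x^2 - (1/2)x
L_1(x) = (x + 1)(x - 1) / [-1] = -x^2 + 1
L_2(x) = (x + 1)x / [2] = (1/2)x^2 + (1/2)x
h(x) = 0·L_0 + (-3)·L_1 + (-2)·L_2
  0·L_0(x) = 0
  (-3)·L_1(x) = 3x^2 - 3
  (-2)·L_2(x) = -x^2 - x
Adding term by term: 2x^2 - x - 3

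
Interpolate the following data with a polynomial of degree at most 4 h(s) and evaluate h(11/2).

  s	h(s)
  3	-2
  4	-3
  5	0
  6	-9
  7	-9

-441/128

Evaluate each Lagrange basis at s = 11/2:
L_0(11/2) = (3/2)·(1/2)·(-1/2)·(-3/2)/[(-1)·(-2)·(-3)·(-4)] = 3/128
L_1(11/2) = (5/2)·(1/2)·(-1/2)·(-3/2)/[(1)·(-1)·(-2)·(-3)] = -5/32
L_2(11/2) = (5/2)·(3/2)·(-1/2)·(-3/2)/[(2)·(1)·(-1)·(-2)] = 45/64
L_3(11/2) = (5/2)·(3/2)·(1/2)·(-3/2)/[(3)·(2)·(1)·(-1)] = 15/32
L_4(11/2) = (5/2)·(3/2)·(1/2)·(-1/2)/[(4)·(3)·(2)·(1)] = -5/128
Sum: (-2)·(3/128) + (-3)·(-5/32) + 0 + (-9)·(15/32) + (-9)·(-5/128) = -441/128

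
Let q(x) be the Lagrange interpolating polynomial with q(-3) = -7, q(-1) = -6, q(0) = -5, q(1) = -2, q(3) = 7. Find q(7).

L_0(7) = (8)·(7)·(6)·(4)/[(-2)·(-3)·(-4)·(-6)] = 28/3
L_1(7) = (10)·(7)·(6)·(4)/[(2)·(-1)·(-2)·(-4)] = -105
L_2(7) = (10)·(8)·(6)·(4)/[(3)·(1)·(-1)·(-3)] = 640/3
L_3(7) = (10)·(8)·(7)·(4)/[(4)·(2)·(1)·(-2)] = -140
L_4(7) = (10)·(8)·(7)·(6)/[(6)·(4)·(3)·(2)] = 70/3
Sum: (-7)·(28/3) + (-6)·(-105) + (-5)·(640/3) + (-2)·(-140) + 7·(70/3) = -176/3

-176/3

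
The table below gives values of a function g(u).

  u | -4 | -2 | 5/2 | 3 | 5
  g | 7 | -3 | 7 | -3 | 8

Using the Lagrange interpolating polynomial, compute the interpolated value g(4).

-1441/105

Evaluate each Lagrange basis at u = 4:
L_0(4) = (6)·(3/2)·(1)·(-1)/[(-2)·(-13/2)·(-7)·(-9)] = -1/91
L_1(4) = (8)·(3/2)·(1)·(-1)/[(2)·(-9/2)·(-5)·(-7)] = 4/105
L_2(4) = (8)·(6)·(1)·(-1)/[(13/2)·(9/2)·(-1/2)·(-5/2)] = -256/195
L_3(4) = (8)·(6)·(3/2)·(-1)/[(7)·(5)·(1/2)·(-2)] = 72/35
L_4(4) = (8)·(6)·(3/2)·(1)/[(9)·(7)·(5/2)·(2)] = 8/35
Sum: 7·(-1/91) + (-3)·(4/105) + 7·(-256/195) + (-3)·(72/35) + 8·(8/35) = -1441/105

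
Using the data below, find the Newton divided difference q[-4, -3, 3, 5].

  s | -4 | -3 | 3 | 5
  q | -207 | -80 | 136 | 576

q[-4,-3] = (-80 - (-207)) / (-3 - (-4)) = 127
q[-3,3] = (136 - (-80)) / (3 - (-3)) = 36
q[3,5] = (576 - 136) / (5 - 3) = 220
q[-4,-3,3] = (36 - 127) / (3 - (-4)) = -13
q[-3,3,5] = (220 - 36) / (5 - (-3)) = 23
q[-4,-3,3,5] = (23 - (-13)) / (5 - (-4)) = 4

4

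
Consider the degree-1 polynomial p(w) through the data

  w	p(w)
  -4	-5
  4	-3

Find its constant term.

L_0(w) = (w - 4) / [-8] = -(1/8)w + 1/2
L_1(w) = (w + 4) / [8] = (1/8)w + 1/2
p(w) = (-5)·L_0 + (-3)·L_1
Only the constant term is needed; take it from each L_i and combine:
(-5)·(1/2) + (-3)·(1/2) = -4

-4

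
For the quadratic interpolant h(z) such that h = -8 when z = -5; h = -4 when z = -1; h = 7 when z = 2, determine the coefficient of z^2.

8/21

The leading coefficient equals the top divided difference h[-5,-1,2].
h[-5,-1] = (-4 - (-8)) / (-1 - (-5)) = 1
h[-1,2] = (7 - (-4)) / (2 - (-1)) = 11/3
h[-5,-1,2] = (11/3 - 1) / (2 - (-5)) = 8/21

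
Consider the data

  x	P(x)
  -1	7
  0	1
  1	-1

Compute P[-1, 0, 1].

2

P[-1,0] = (1 - 7) / (0 - (-1)) = -6
P[0,1] = (-1 - 1) / (1 - 0) = -2
P[-1,0,1] = (-2 - (-6)) / (1 - (-1)) = 2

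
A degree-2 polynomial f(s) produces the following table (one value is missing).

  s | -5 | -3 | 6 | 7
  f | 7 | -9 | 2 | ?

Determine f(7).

The 3 known values determine f uniquely (degree ≤ 2).
Evaluate each Lagrange basis at s = 7:
L_0(7) = (10)·(1)/[(-2)·(-11)] = 5/11
L_1(7) = (12)·(1)/[(2)·(-9)] = -2/3
L_2(7) = (12)·(10)/[(11)·(9)] = 40/33
Sum: 7·(5/11) + (-9)·(-2/3) + 2·(40/33) = 383/33

383/33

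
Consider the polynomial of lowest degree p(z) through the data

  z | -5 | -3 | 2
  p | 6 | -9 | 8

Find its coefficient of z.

Build the Lagrange basis polynomials:
L_0(z) = (z + 3)(z - 2) / [14] = (1/14)z^2 + (1/14)z - 3/7
L_1(z) = (z + 5)(z - 2) / [-10] = -(1/10)z^2 - (3/10)z + 1
L_2(z) = (z + 5)(z + 3) / [35] = (1/35)z^2 + (8/35)z + 3/7
p(z) = 6·L_0 + (-9)·L_1 + 8·L_2
Only the coefficient of z is needed; take it from each L_i and combine:
6·(1/14) + (-9)·(-3/10) + 8·(8/35) = 347/70

347/70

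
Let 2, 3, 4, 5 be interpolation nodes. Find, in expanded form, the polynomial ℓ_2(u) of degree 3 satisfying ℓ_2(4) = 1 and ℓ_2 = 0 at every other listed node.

ℓ_2(u) = -(1/2)u^3 + 5u^2 - (31/2)u + 15

ℓ_2(u) = (u - 2)(u - 3)(u - 5) / [(2)·(1)·(-1)]
       = (u^3 - 10u^2 + 31u - 30) / (-2)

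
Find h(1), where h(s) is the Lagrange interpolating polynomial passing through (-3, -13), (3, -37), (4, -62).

Evaluate each Lagrange basis at s = 1:
L_0(1) = (-2)·(-3)/[(-6)·(-7)] = 1/7
L_1(1) = (4)·(-3)/[(6)·(-1)] = 2
L_2(1) = (4)·(-2)/[(7)·(1)] = -8/7
Sum: (-13)·(1/7) + (-37)·(2) + (-62)·(-8/7) = -5

-5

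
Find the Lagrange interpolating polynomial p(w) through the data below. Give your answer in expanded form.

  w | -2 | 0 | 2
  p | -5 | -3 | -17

p(w) = -2w^2 - 3w - 3

Build the Lagrange basis polynomials:
L_0(w) = w(w - 2) / [8] = (1/8)w^2 - (1/4)w
L_1(w) = (w + 2)(w - 2) / [-4] = -(1/4)w^2 + 1
L_2(w) = (w + 2)w / [8] = (1/8)w^2 + (1/4)w
p(w) = (-5)·L_0 + (-3)·L_1 + (-17)·L_2
  (-5)·L_0(w) = -(5/8)w^2 + (5/4)w
  (-3)·L_1(w) = (3/4)w^2 - 3
  (-17)·L_2(w) = -(17/8)w^2 - (17/4)w
Adding term by term: -2w^2 - 3w - 3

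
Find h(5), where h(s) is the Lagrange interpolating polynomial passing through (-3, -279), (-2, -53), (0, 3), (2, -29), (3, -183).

-1607

L_0(5) = (7)·(5)·(3)·(2)/[(-1)·(-3)·(-5)·(-6)] = 7/3
L_1(5) = (8)·(5)·(3)·(2)/[(1)·(-2)·(-4)·(-5)] = -6
L_2(5) = (8)·(7)·(3)·(2)/[(3)·(2)·(-2)·(-3)] = 28/3
L_3(5) = (8)·(7)·(5)·(2)/[(5)·(4)·(2)·(-1)] = -14
L_4(5) = (8)·(7)·(5)·(3)/[(6)·(5)·(3)·(1)] = 28/3
Sum: (-279)·(7/3) + (-53)·(-6) + 3·(28/3) + (-29)·(-14) + (-183)·(28/3) = -1607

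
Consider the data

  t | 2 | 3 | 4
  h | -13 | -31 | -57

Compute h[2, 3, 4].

-4

h[2,3] = (-31 - (-13)) / (3 - 2) = -18
h[3,4] = (-57 - (-31)) / (4 - 3) = -26
h[2,3,4] = (-26 - (-18)) / (4 - 2) = -4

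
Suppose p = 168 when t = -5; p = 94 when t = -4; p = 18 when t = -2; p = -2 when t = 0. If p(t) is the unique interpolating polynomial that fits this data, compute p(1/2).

-31/8

L_0(1/2) = (9/2)·(5/2)·(1/2)/[(-1)·(-3)·(-5)] = -3/8
L_1(1/2) = (11/2)·(5/2)·(1/2)/[(1)·(-2)·(-4)] = 55/64
L_2(1/2) = (11/2)·(9/2)·(1/2)/[(3)·(2)·(-2)] = -33/32
L_3(1/2) = (11/2)·(9/2)·(5/2)/[(5)·(4)·(2)] = 99/64
Sum: 168·(-3/8) + 94·(55/64) + 18·(-33/32) + (-2)·(99/64) = -31/8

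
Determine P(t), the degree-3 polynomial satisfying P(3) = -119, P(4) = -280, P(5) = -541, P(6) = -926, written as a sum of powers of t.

P(t) = -4t^3 - 2t^2 + t + 4

Newton's divided differences:
P[3,4] = (-280 - (-119)) / (4 - 3) = -161
P[4,5] = (-541 - (-280)) / (5 - 4) = -261
P[5,6] = (-926 - (-541)) / (6 - 5) = -385
P[3,4,5] = (-261 - (-161)) / (5 - 3) = -50
P[4,5,6] = (-385 - (-261)) / (6 - 4) = -62
P[3,4,5,6] = (-62 - (-50)) / (6 - 3) = -4
P(t) = -119 + (-161)·(t - 3) + (-50)·(t - 3)(t - 4) + (-4)·(t - 3)(t - 4)(t - 5)
Expanding: P(t) = -4t^3 - 2t^2 + t + 4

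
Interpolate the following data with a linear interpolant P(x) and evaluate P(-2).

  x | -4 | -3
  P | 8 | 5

L_0(-2) = (1)/[(-1)] = -1
L_1(-2) = (2)/[(1)] = 2
Sum: 8·(-1) + 5·(2) = 2

2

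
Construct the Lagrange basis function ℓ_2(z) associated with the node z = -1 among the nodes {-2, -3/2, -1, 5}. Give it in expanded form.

ℓ_2(z) = (z + 2)(z + 3/2)(z - 5) / [(1)·(1/2)·(-6)]
       = (z^3 - (3/2)z^2 - (29/2)z - 15) / (-3)

ℓ_2(z) = -(1/3)z^3 + (1/2)z^2 + (29/6)z + 5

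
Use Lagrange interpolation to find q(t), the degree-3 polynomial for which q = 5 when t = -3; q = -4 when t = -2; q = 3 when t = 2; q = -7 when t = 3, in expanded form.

q(t) = -(3/4)t^3 - (1/10)t^2 + (19/4)t - 1/10

Build the Lagrange basis polynomials:
L_0(t) = (t + 2)(t - 2)(t - 3) / [-30] = -(1/30)t^3 + (1/10)t^2 + (2/15)t - 2/5
L_1(t) = (t + 3)(t - 2)(t - 3) / [20] = (1/20)t^3 - (1/10)t^2 - (9/20)t + 9/10
L_2(t) = (t + 3)(t + 2)(t - 3) / [-20] = -(1/20)t^3 - (1/10)t^2 + (9/20)t + 9/10
L_3(t) = (t + 3)(t + 2)(t - 2) / [30] = (1/30)t^3 + (1/10)t^2 - (2/15)t - 2/5
q(t) = 5·L_0 + (-4)·L_1 + 3·L_2 + (-7)·L_3
  5·L_0(t) = -(1/6)t^3 + (1/2)t^2 + (2/3)t - 2
  (-4)·L_1(t) = -(1/5)t^3 + (2/5)t^2 + (9/5)t - 18/5
  3·L_2(t) = -(3/20)t^3 - (3/10)t^2 + (27/20)t + 27/10
  (-7)·L_3(t) = -(7/30)t^3 - (7/10)t^2 + (14/15)t + 14/5
Adding term by term: -(3/4)t^3 - (1/10)t^2 + (19/4)t - 1/10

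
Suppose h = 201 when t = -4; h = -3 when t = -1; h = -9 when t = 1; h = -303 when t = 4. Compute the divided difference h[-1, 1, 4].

-19

h[-1,1] = (-9 - (-3)) / (1 - (-1)) = -3
h[1,4] = (-303 - (-9)) / (4 - 1) = -98
h[-1,1,4] = (-98 - (-3)) / (4 - (-1)) = -19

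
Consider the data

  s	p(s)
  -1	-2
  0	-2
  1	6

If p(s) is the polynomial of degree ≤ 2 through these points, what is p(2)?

22

Evaluate each Lagrange basis at s = 2:
L_0(2) = (2)·(1)/[(-1)·(-2)] = 1
L_1(2) = (3)·(1)/[(1)·(-1)] = -3
L_2(2) = (3)·(2)/[(2)·(1)] = 3
Sum: (-2)·(1) + (-2)·(-3) + 6·(3) = 22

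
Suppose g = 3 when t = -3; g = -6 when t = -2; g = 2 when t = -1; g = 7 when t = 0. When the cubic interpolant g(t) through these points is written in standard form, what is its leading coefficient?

The leading coefficient equals the top divided difference g[-3,-2,-1,0].
g[-3,-2] = (-6 - 3) / (-2 - (-3)) = -9
g[-2,-1] = (2 - (-6)) / (-1 - (-2)) = 8
g[-1,0] = (7 - 2) / (0 - (-1)) = 5
g[-3,-2,-1] = (8 - (-9)) / (-1 - (-3)) = 17/2
g[-2,-1,0] = (5 - 8) / (0 - (-2)) = -3/2
g[-3,-2,-1,0] = (-3/2 - 17/2) / (0 - (-3)) = -10/3

-10/3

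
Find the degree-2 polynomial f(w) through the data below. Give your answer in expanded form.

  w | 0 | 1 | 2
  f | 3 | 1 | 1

f(w) = w^2 - 3w + 3

L_0(w) = (w - 1)(w - 2) / [2] = (1/2)w^2 - (3/2)w + 1
L_1(w) = w(w - 2) / [-1] = -w^2 + 2w
L_2(w) = w(w - 1) / [2] = (1/2)w^2 - (1/2)w
f(w) = 3·L_0 + 1·L_1 + 1·L_2
  3·L_0(w) = (3/2)w^2 - (9/2)w + 3
  1·L_1(w) = -w^2 + 2w
  1·L_2(w) = (1/2)w^2 - (1/2)w
Adding term by term: w^2 - 3w + 3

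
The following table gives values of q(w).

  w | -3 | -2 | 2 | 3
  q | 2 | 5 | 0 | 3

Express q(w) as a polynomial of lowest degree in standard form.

q(w) = (17/60)w^3 - (143/60)w + 5/2

Newton's divided differences:
q[-3,-2] = (5 - 2) / (-2 - (-3)) = 3
q[-2,2] = (0 - 5) / (2 - (-2)) = -5/4
q[2,3] = (3 - 0) / (3 - 2) = 3
q[-3,-2,2] = (-5/4 - 3) / (2 - (-3)) = -17/20
q[-2,2,3] = (3 - (-5/4)) / (3 - (-2)) = 17/20
q[-3,-2,2,3] = (17/20 - (-17/20)) / (3 - (-3)) = 17/60
q(w) = 2 + 3·(w + 3) + (-17/20)·(w + 3)(w + 2) + (17/60)·(w + 3)(w + 2)(w - 2)
Expanding: q(w) = (17/60)w^3 - (143/60)w + 5/2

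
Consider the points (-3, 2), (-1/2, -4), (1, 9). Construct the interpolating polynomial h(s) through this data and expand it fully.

Build the Lagrange basis polynomials:
L_0(s) = (s + 1/2)(s - 1) / [10] = (1/10)s^2 - (1/20)s - 1/20
L_1(s) = (s + 3)(s - 1) / [-15/4] = -(4/15)s^2 - (8/15)s + 4/5
L_2(s) = (s + 3)(s + 1/2) / [6] = (1/6)s^2 + (7/12)s + 1/4
h(s) = 2·L_0 + (-4)·L_1 + 9·L_2
  2·L_0(s) = (1/5)s^2 - (1/10)s - 1/10
  (-4)·L_1(s) = (16/15)s^2 + (32/15)s - 16/5
  9·L_2(s) = (3/2)s^2 + (21/4)s + 9/4
Adding term by term: (83/30)s^2 + (437/60)s - 21/20

h(s) = (83/30)s^2 + (437/60)s - 21/20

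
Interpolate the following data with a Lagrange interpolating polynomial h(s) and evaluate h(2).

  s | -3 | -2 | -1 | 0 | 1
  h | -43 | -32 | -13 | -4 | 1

Evaluate each Lagrange basis at s = 2:
L_0(2) = (4)·(3)·(2)·(1)/[(-1)·(-2)·(-3)·(-4)] = 1
L_1(2) = (5)·(3)·(2)·(1)/[(1)·(-1)·(-2)·(-3)] = -5
L_2(2) = (5)·(4)·(2)·(1)/[(2)·(1)·(-1)·(-2)] = 10
L_3(2) = (5)·(4)·(3)·(1)/[(3)·(2)·(1)·(-1)] = -10
L_4(2) = (5)·(4)·(3)·(2)/[(4)·(3)·(2)·(1)] = 5
Sum: (-43)·(1) + (-32)·(-5) + (-13)·(10) + (-4)·(-10) + 1·(5) = 32

32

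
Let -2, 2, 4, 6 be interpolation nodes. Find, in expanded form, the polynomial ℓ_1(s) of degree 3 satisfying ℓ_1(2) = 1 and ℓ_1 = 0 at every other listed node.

ℓ_1(s) = (1/32)s^3 - (1/4)s^2 + (1/8)s + 3/2

ℓ_1(s) = (s + 2)(s - 4)(s - 6) / [(4)·(-2)·(-4)]
       = (s^3 - 8s^2 + 4s + 48) / (32)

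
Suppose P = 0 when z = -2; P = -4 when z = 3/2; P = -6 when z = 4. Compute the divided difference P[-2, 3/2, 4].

P[-2,3/2] = (-4 - 0) / (3/2 - (-2)) = -8/7
P[3/2,4] = (-6 - (-4)) / (4 - 3/2) = -4/5
P[-2,3/2,4] = (-4/5 - (-8/7)) / (4 - (-2)) = 2/35

2/35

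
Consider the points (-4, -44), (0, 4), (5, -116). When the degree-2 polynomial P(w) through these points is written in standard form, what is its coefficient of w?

Build the Lagrange basis polynomials:
L_0(w) = w(w - 5) / [36] = (1/36)w^2 - (5/36)w
L_1(w) = (w + 4)(w - 5) / [-20] = -(1/20)w^2 + (1/20)w + 1
L_2(w) = (w + 4)w / [45] = (1/45)w^2 + (4/45)w
P(w) = (-44)·L_0 + 4·L_1 + (-116)·L_2
Only the coefficient of w is needed; take it from each L_i and combine:
(-44)·(-5/36) + 4·(1/20) + (-116)·(4/45) = -4

-4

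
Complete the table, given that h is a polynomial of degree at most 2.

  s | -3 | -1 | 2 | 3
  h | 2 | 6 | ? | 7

61/8

The 3 known values determine h uniquely (degree ≤ 2).
L_0(2) = (3)·(-1)/[(-2)·(-6)] = -1/4
L_1(2) = (5)·(-1)/[(2)·(-4)] = 5/8
L_2(2) = (5)·(3)/[(6)·(4)] = 5/8
Sum: 2·(-1/4) + 6·(5/8) + 7·(5/8) = 61/8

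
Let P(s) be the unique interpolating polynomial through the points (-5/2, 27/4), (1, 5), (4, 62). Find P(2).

18

Using Newton's divided-difference form:
P[-5/2,1] = (5 - 27/4) / (1 - (-5/2)) = -1/2
P[1,4] = (62 - 5) / (4 - 1) = 19
P[-5/2,1,4] = (19 - (-1/2)) / (4 - (-5/2)) = 3
P(2) = 27/4 + (-1/2)·(9/2) + 3·(9/2)·(1) = 18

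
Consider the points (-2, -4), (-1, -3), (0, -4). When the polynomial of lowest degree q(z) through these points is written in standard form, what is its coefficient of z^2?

-1

The leading coefficient equals the top divided difference q[-2,-1,0].
q[-2,-1] = (-3 - (-4)) / (-1 - (-2)) = 1
q[-1,0] = (-4 - (-3)) / (0 - (-1)) = -1
q[-2,-1,0] = (-1 - 1) / (0 - (-2)) = -1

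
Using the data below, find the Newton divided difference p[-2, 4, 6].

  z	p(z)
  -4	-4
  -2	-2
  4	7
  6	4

-3/8

p[-2,4] = (7 - (-2)) / (4 - (-2)) = 3/2
p[4,6] = (4 - 7) / (6 - 4) = -3/2
p[-2,4,6] = (-3/2 - 3/2) / (6 - (-2)) = -3/8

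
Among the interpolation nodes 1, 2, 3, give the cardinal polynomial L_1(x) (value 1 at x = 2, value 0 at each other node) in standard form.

L_1(x) = -x^2 + 4x - 3

L_1(x) = (x - 1)(x - 3) / [(1)·(-1)]
       = (x^2 - 4x + 3) / (-1)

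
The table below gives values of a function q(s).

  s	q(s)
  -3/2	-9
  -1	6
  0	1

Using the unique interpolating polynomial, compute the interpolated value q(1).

-152/3

L_0(1) = (2)·(1)/[(-1/2)·(-3/2)] = 8/3
L_1(1) = (5/2)·(1)/[(1/2)·(-1)] = -5
L_2(1) = (5/2)·(2)/[(3/2)·(1)] = 10/3
Sum: (-9)·(8/3) + 6·(-5) + 1·(10/3) = -152/3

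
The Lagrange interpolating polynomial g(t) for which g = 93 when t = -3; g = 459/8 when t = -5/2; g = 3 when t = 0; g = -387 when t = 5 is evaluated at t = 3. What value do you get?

-87

L_0(3) = (11/2)·(3)·(-2)/[(-1/2)·(-3)·(-8)] = 11/4
L_1(3) = (6)·(3)·(-2)/[(1/2)·(-5/2)·(-15/2)] = -96/25
L_2(3) = (6)·(11/2)·(-2)/[(3)·(5/2)·(-5)] = 44/25
L_3(3) = (6)·(11/2)·(3)/[(8)·(15/2)·(5)] = 33/100
Sum: 93·(11/4) + 459/8·(-96/25) + 3·(44/25) + (-387)·(33/100) = -87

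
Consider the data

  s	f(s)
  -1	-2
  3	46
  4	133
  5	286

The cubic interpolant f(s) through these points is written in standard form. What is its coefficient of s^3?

3

The leading coefficient equals the top divided difference f[-1,3,4,5].
f[-1,3] = (46 - (-2)) / (3 - (-1)) = 12
f[3,4] = (133 - 46) / (4 - 3) = 87
f[4,5] = (286 - 133) / (5 - 4) = 153
f[-1,3,4] = (87 - 12) / (4 - (-1)) = 15
f[3,4,5] = (153 - 87) / (5 - 3) = 33
f[-1,3,4,5] = (33 - 15) / (5 - (-1)) = 3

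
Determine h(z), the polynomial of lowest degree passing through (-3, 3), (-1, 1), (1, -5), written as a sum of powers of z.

h(z) = -(1/2)z^2 - 3z - 3/2

L_0(z) = (z + 1)(z - 1) / [8] = (1/8)z^2 - 1/8
L_1(z) = (z + 3)(z - 1) / [-4] = -(1/4)z^2 - (1/2)z + 3/4
L_2(z) = (z + 3)(z + 1) / [8] = (1/8)z^2 + (1/2)z + 3/8
h(z) = 3·L_0 + 1·L_1 + (-5)·L_2
  3·L_0(z) = (3/8)z^2 - 3/8
  1·L_1(z) = -(1/4)z^2 - (1/2)z + 3/4
  (-5)·L_2(z) = -(5/8)z^2 - (5/2)z - 15/8
Adding term by term: -(1/2)z^2 - 3z - 3/2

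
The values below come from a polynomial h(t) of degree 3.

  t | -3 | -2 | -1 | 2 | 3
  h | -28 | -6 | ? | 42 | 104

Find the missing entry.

0

The 4 known values determine h uniquely (degree ≤ 3).
Evaluate each Lagrange basis at t = -1:
L_0(-1) = (1)·(-3)·(-4)/[(-1)·(-5)·(-6)] = -2/5
L_1(-1) = (2)·(-3)·(-4)/[(1)·(-4)·(-5)] = 6/5
L_2(-1) = (2)·(1)·(-4)/[(5)·(4)·(-1)] = 2/5
L_3(-1) = (2)·(1)·(-3)/[(6)·(5)·(1)] = -1/5
Sum: (-28)·(-2/5) + (-6)·(6/5) + 42·(2/5) + 104·(-1/5) = 0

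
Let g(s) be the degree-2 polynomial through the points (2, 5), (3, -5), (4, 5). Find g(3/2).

Evaluate each Lagrange basis at s = 3/2:
L_0(3/2) = (-3/2)·(-5/2)/[(-1)·(-2)] = 15/8
L_1(3/2) = (-1/2)·(-5/2)/[(1)·(-1)] = -5/4
L_2(3/2) = (-1/2)·(-3/2)/[(2)·(1)] = 3/8
Sum: 5·(15/8) + (-5)·(-5/4) + 5·(3/8) = 35/2

35/2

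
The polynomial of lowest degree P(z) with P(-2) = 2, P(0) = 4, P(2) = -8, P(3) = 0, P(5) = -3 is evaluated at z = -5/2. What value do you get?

Using Newton's divided-difference form:
P[-2,0] = (4 - 2) / (0 - (-2)) = 1
P[0,2] = (-8 - 4) / (2 - 0) = -6
P[2,3] = (0 - (-8)) / (3 - 2) = 8
P[3,5] = (-3 - 0) / (5 - 3) = -3/2
P[-2,0,2] = (-6 - 1) / (2 - (-2)) = -7/4
P[0,2,3] = (8 - (-6)) / (3 - 0) = 14/3
P[2,3,5] = (-3/2 - 8) / (5 - 2) = -19/6
P[-2,0,2,3] = (14/3 - (-7/4)) / (3 - (-2)) = 77/60
P[0,2,3,5] = (-19/6 - 14/3) / (5 - 0) = -47/30
P[-2,0,2,3,5] = (-47/30 - 77/60) / (5 - (-2)) = -57/140
P(-5/2) = 2 + 1·(-1/2) + (-7/4)·(-1/2)·(-5/2) + (77/60)·(-1/2)·(-5/2)·(-9/2) + (-57/140)·(-1/2)·(-5/2)·(-9/2)·(-11/2) = -9185/448

-9185/448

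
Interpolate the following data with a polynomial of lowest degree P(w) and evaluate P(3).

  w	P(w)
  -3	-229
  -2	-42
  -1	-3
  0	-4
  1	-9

-247

Evaluate each Lagrange basis at w = 3:
L_0(3) = (5)·(4)·(3)·(2)/[(-1)·(-2)·(-3)·(-4)] = 5
L_1(3) = (6)·(4)·(3)·(2)/[(1)·(-1)·(-2)·(-3)] = -24
L_2(3) = (6)·(5)·(3)·(2)/[(2)·(1)·(-1)·(-2)] = 45
L_3(3) = (6)·(5)·(4)·(2)/[(3)·(2)·(1)·(-1)] = -40
L_4(3) = (6)·(5)·(4)·(3)/[(4)·(3)·(2)·(1)] = 15
Sum: (-229)·(5) + (-42)·(-24) + (-3)·(45) + (-4)·(-40) + (-9)·(15) = -247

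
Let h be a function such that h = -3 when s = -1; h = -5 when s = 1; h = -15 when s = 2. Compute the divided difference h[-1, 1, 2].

h[-1,1] = (-5 - (-3)) / (1 - (-1)) = -1
h[1,2] = (-15 - (-5)) / (2 - 1) = -10
h[-1,1,2] = (-10 - (-1)) / (2 - (-1)) = -3

-3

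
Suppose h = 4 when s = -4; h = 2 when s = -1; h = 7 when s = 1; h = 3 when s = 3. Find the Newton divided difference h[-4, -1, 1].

h[-4,-1] = (2 - 4) / (-1 - (-4)) = -2/3
h[-1,1] = (7 - 2) / (1 - (-1)) = 5/2
h[-4,-1,1] = (5/2 - (-2/3)) / (1 - (-4)) = 19/30

19/30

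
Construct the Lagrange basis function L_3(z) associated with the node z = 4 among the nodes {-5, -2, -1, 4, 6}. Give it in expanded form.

L_3(z) = (z + 5)(z + 2)(z + 1)(z - 6) / [(9)·(6)·(5)·(-2)]
       = (z^4 + 2z^3 - 31z^2 - 92z - 60) / (-540)

L_3(z) = -(1/540)z^4 - (1/270)z^3 + (31/540)z^2 + (23/135)z + 1/9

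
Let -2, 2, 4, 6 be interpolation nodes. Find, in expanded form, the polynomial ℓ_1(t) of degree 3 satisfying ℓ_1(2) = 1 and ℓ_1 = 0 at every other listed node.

ℓ_1(t) = (t + 2)(t - 4)(t - 6) / [(4)·(-2)·(-4)]
       = (t^3 - 8t^2 + 4t + 48) / (32)

ℓ_1(t) = (1/32)t^3 - (1/4)t^2 + (1/8)t + 3/2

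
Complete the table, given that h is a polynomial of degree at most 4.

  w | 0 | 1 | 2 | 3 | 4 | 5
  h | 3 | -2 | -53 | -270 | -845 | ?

-2042

The 5 known values determine h uniquely (degree ≤ 4).
Evaluate each Lagrange basis at w = 5:
L_0(5) = (4)·(3)·(2)·(1)/[(-1)·(-2)·(-3)·(-4)] = 1
L_1(5) = (5)·(3)·(2)·(1)/[(1)·(-1)·(-2)·(-3)] = -5
L_2(5) = (5)·(4)·(2)·(1)/[(2)·(1)·(-1)·(-2)] = 10
L_3(5) = (5)·(4)·(3)·(1)/[(3)·(2)·(1)·(-1)] = -10
L_4(5) = (5)·(4)·(3)·(2)/[(4)·(3)·(2)·(1)] = 5
Sum: 3·(1) + (-2)·(-5) + (-53)·(10) + (-270)·(-10) + (-845)·(5) = -2042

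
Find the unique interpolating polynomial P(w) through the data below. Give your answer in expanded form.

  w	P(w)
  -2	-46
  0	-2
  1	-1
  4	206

P(w) = 4w^3 - 3w^2 - 2

Build the Lagrange basis polynomials:
L_0(w) = w(w - 1)(w - 4) / [-36] = -(1/36)w^3 + (5/36)w^2 - (1/9)w
L_1(w) = (w + 2)(w - 1)(w - 4) / [8] = (1/8)w^3 - (3/8)w^2 - (3/4)w + 1
L_2(w) = (w + 2)w(w - 4) / [-9] = -(1/9)w^3 + (2/9)w^2 + (8/9)w
L_3(w) = (w + 2)w(w - 1) / [72] = (1/72)w^3 + (1/72)w^2 - (1/36)w
P(w) = (-46)·L_0 + (-2)·L_1 + (-1)·L_2 + 206·L_3
  (-46)·L_0(w) = (23/18)w^3 - (115/18)w^2 + (46/9)w
  (-2)·L_1(w) = -(1/4)w^3 + (3/4)w^2 + (3/2)w - 2
  (-1)·L_2(w) = (1/9)w^3 - (2/9)w^2 - (8/9)w
  206·L_3(w) = (103/36)w^3 + (103/36)w^2 - (103/18)w
Adding term by term: 4w^3 - 3w^2 - 2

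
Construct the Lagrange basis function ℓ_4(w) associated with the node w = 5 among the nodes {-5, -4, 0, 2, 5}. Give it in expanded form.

ℓ_4(w) = (w + 5)(w + 4)w(w - 2) / [(10)·(9)·(5)·(3)]
       = (w^4 + 7w^3 + 2w^2 - 40w) / (1350)

ℓ_4(w) = (1/1350)w^4 + (7/1350)w^3 + (1/675)w^2 - (4/135)w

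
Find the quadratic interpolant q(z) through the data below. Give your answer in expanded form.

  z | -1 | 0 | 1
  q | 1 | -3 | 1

Newton's divided differences:
q[-1,0] = (-3 - 1) / (0 - (-1)) = -4
q[0,1] = (1 - (-3)) / (1 - 0) = 4
q[-1,0,1] = (4 - (-4)) / (1 - (-1)) = 4
q(z) = 1 + (-4)·(z + 1) + 4·(z + 1)z
Expanding: q(z) = 4z^2 - 3

q(z) = 4z^2 - 3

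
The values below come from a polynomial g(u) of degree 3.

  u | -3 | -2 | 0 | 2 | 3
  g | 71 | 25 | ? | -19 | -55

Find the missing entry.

-1

The 4 known values determine g uniquely (degree ≤ 3).
Evaluate each Lagrange basis at u = 0:
L_0(0) = (2)·(-2)·(-3)/[(-1)·(-5)·(-6)] = -2/5
L_1(0) = (3)·(-2)·(-3)/[(1)·(-4)·(-5)] = 9/10
L_2(0) = (3)·(2)·(-3)/[(5)·(4)·(-1)] = 9/10
L_3(0) = (3)·(2)·(-2)/[(6)·(5)·(1)] = -2/5
Sum: 71·(-2/5) + 25·(9/10) + (-19)·(9/10) + (-55)·(-2/5) = -1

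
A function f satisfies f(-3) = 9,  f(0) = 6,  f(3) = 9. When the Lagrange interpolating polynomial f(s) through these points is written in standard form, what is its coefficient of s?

Build the Lagrange basis polynomials:
L_0(s) = s(s - 3) / [18] = (1/18)s^2 - (1/6)s
L_1(s) = (s + 3)(s - 3) / [-9] = -(1/9)s^2 + 1
L_2(s) = (s + 3)s / [18] = (1/18)s^2 + (1/6)s
f(s) = 9·L_0 + 6·L_1 + 9·L_2
Only the coefficient of s is needed; take it from each L_i and combine:
9·(-1/6) + 6·(0) + 9·(1/6) = 0

0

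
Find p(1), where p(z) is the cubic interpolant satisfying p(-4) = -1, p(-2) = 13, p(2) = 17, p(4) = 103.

L_0(1) = (3)·(-1)·(-3)/[(-2)·(-6)·(-8)] = -3/32
L_1(1) = (5)·(-1)·(-3)/[(2)·(-4)·(-6)] = 5/16
L_2(1) = (5)·(3)·(-3)/[(6)·(4)·(-2)] = 15/16
L_3(1) = (5)·(3)·(-1)/[(8)·(6)·(2)] = -5/32
Sum: (-1)·(-3/32) + 13·(5/16) + 17·(15/16) + 103·(-5/32) = 4

4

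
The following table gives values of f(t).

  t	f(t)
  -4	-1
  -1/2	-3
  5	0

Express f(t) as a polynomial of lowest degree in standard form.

Build the Lagrange basis polynomials:
L_0(t) = (t + 1/2)(t - 5) / [63/2] = (2/63)t^2 - (1/7)t - 5/63
L_1(t) = (t + 4)(t - 5) / [-77/4] = -(4/77)t^2 + (4/77)t + 80/77
L_2(t) = (t + 4)(t + 1/2) / [99/2] = (2/99)t^2 + (1/11)t + 4/99
f(t) = (-1)·L_0 + (-3)·L_1 + 0·L_2
  (-1)·L_0(t) = -(2/63)t^2 + (1/7)t + 5/63
  (-3)·L_1(t) = (12/77)t^2 - (12/77)t - 240/77
  0·L_2(t) = 0
Adding term by term: (86/693)t^2 - (1/77)t - 2105/693

f(t) = (86/693)t^2 - (1/77)t - 2105/693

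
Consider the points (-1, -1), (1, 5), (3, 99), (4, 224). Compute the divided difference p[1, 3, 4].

26

p[1,3] = (99 - 5) / (3 - 1) = 47
p[3,4] = (224 - 99) / (4 - 3) = 125
p[1,3,4] = (125 - 47) / (4 - 1) = 26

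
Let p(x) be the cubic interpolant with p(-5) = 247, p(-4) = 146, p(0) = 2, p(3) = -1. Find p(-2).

34

L_0(-2) = (2)·(-2)·(-5)/[(-1)·(-5)·(-8)] = -1/2
L_1(-2) = (3)·(-2)·(-5)/[(1)·(-4)·(-7)] = 15/14
L_2(-2) = (3)·(2)·(-5)/[(5)·(4)·(-3)] = 1/2
L_3(-2) = (3)·(2)·(-2)/[(8)·(7)·(3)] = -1/14
Sum: 247·(-1/2) + 146·(15/14) + 2·(1/2) + (-1)·(-1/14) = 34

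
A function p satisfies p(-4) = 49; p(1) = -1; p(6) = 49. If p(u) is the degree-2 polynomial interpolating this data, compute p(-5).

Evaluate each Lagrange basis at u = -5:
L_0(-5) = (-6)·(-11)/[(-5)·(-10)] = 33/25
L_1(-5) = (-1)·(-11)/[(5)·(-5)] = -11/25
L_2(-5) = (-1)·(-6)/[(10)·(5)] = 3/25
Sum: 49·(33/25) + (-1)·(-11/25) + 49·(3/25) = 71

71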